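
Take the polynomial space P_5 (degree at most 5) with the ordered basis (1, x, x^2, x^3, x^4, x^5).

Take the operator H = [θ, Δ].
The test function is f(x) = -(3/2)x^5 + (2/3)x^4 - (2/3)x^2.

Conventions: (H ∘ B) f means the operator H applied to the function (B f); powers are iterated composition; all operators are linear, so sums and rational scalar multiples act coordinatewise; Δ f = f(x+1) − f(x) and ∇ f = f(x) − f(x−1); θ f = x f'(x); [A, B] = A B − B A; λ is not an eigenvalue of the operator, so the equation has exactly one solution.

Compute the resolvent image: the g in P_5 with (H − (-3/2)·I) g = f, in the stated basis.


the result is g(x) = -x^5 - (26/9)x^4 - (568/27)x^3 - (2312/27)x^2 - (19016/81)x - 78682/243

write g with unknown coordinates in the stated basis and equate coefficients in (H − (-3/2)·I) g = f
solving from the highest basis element down gives g = -x^5 - (26/9)x^4 - (568/27)x^3 - (2312/27)x^2 - (19016/81)x - 78682/243
check: H g = 5x^4 + (284/9)x^3 + (1150/9)x^2 + (9508/27)x + 39341/81
so H g − (-3/2)·g = -(3/2)x^5 + (2/3)x^4 - (2/3)x^2 = f ✓


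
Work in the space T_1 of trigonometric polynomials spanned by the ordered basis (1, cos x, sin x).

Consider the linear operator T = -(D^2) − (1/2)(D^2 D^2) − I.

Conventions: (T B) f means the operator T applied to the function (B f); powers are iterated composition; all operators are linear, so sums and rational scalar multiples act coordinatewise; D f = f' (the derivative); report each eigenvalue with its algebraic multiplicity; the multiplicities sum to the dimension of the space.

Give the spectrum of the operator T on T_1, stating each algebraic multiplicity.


image of 1: -1
image of cos x: -(1/2)cos x
image of sin x: -(1/2)sin x
the matrix is diagonal; its diagonal is (-1, -1/2, -1/2)
for a triangular matrix the eigenvalues are the diagonal entries, with algebraic multiplicity their repetition count

λ = -1 (multiplicity 1), λ = -1/2 (multiplicity 2)


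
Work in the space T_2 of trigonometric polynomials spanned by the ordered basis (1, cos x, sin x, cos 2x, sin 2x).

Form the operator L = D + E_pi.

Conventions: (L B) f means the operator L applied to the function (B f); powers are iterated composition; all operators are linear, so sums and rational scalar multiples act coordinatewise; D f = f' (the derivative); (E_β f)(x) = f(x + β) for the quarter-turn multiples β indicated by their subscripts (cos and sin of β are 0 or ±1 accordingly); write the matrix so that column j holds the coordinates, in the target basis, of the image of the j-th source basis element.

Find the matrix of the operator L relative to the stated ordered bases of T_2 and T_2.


image of 1: 1
image of cos x: -cos x - sin x
image of sin x: cos x - sin x
image of cos 2x: cos 2x - 2sin 2x
image of sin 2x: 2cos 2x + sin 2x
each image's coordinates form column j of the matrix

the matrix is [[1, 0, 0, 0, 0]; [0, -1, 1, 0, 0]; [0, -1, -1, 0, 0]; [0, 0, 0, 1, 2]; [0, 0, 0, -2, 1]] (rows listed top to bottom)


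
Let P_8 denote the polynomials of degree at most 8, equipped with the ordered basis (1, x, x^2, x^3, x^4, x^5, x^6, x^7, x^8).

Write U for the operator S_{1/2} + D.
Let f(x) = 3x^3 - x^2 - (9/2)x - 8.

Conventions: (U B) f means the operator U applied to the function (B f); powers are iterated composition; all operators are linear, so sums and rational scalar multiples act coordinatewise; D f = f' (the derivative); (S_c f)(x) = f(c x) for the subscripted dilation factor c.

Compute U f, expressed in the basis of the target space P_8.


S_{1/2} f = (3/8)x^3 - (1/4)x^2 - (9/4)x - 8
D f = 9x^2 - 2x - 9/2
(S_{1/2} + D) f = (3/8)x^3 + (35/4)x^2 - (17/4)x - 25/2

the image equals g(x) = (3/8)x^3 + (35/4)x^2 - (17/4)x - 25/2


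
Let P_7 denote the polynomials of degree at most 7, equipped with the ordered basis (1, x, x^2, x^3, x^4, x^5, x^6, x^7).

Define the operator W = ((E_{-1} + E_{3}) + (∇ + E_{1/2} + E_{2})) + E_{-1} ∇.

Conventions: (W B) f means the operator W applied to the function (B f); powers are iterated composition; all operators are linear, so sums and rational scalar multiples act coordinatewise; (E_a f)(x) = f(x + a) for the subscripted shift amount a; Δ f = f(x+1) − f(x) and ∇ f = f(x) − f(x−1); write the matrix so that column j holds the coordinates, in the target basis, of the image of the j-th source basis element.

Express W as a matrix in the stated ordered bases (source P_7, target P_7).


image of 1: 4
image of x: 4x + 13/2
image of x^2: 4x^2 + 13x + 41/4
image of x^3: 4x^3 + (39/2)x^2 + (123/4)x + 337/8
image of x^4: 4x^4 + 26x^3 + (123/2)x^2 + (337/2)x + 1313/16
image of x^5: 4x^5 + (65/2)x^4 + (205/2)x^3 + (1685/4)x^2 + (6565/16)x + 9793/32
image of x^6: 4x^6 + 39x^5 + (615/4)x^4 + (1685/2)x^3 + (19695/16)x^2 + (29379/16)x + 46721/64
image of x^7: 4x^7 + (91/2)x^6 + (861/4)x^5 + (11795/8)x^4 + (45955/16)x^3 + (205653/32)x^2 + (327047/64)x + 312577/128
each image's coordinates form column j of the matrix

the matrix is [[4, 13/2, 41/4, 337/8, 1313/16, 9793/32, 46721/64, 312577/128]; [0, 4, 13, 123/4, 337/2, 6565/16, 29379/16, 327047/64]; [0, 0, 4, 39/2, 123/2, 1685/4, 19695/16, 205653/32]; [0, 0, 0, 4, 26, 205/2, 1685/2, 45955/16]; [0, 0, 0, 0, 4, 65/2, 615/4, 11795/8]; [0, 0, 0, 0, 0, 4, 39, 861/4]; [0, 0, 0, 0, 0, 0, 4, 91/2]; [0, 0, 0, 0, 0, 0, 0, 4]] (rows listed top to bottom)


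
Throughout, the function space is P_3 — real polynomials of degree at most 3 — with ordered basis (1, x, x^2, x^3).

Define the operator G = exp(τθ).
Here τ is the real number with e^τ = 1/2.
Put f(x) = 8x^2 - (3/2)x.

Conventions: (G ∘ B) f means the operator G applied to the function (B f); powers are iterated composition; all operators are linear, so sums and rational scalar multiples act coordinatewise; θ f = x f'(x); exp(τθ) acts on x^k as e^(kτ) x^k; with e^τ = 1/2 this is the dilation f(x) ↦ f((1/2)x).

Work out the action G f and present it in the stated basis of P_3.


g(x) = 2x^2 - (3/4)x

exp(τθ) x^k = e^(kτ) x^k; with e^τ = 1/2 this sends x^k to (1/2)^k x^k
x ↦ 1/2 x
x^2 ↦ 1/4 x^2
applying this coordinatewise to f: exp(τθ) f = 2x^2 - (3/4)x


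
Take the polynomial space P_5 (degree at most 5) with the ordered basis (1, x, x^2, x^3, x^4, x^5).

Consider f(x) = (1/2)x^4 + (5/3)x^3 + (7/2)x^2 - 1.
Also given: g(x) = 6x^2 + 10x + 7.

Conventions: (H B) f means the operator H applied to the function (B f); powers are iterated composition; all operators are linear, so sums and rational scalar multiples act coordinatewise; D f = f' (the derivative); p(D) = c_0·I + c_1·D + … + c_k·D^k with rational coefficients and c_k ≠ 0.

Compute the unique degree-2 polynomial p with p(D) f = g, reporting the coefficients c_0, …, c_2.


D^0 f = (1/2)x^4 + (5/3)x^3 + (7/2)x^2 - 1
D^1 f = 2x^3 + 5x^2 + 7x
D^2 f = 6x^2 + 10x + 7
matching coefficients of g against c_0 f + c_1 Df + … from the top degree down determines the c_i
solution: c_0 = 0, c_1 = 0, c_2 = 1

p(D) = D^2, i.e. c_0 = 0, c_1 = 0, c_2 = 1


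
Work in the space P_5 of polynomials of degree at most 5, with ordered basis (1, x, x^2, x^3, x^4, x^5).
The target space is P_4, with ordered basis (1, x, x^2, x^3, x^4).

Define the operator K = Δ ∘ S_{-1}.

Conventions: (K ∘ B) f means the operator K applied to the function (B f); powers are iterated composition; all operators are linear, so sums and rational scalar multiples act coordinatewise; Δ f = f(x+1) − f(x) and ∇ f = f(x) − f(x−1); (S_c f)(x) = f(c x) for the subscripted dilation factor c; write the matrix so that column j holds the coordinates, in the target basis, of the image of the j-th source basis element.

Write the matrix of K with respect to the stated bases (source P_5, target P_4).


image of 1: 0
image of x: -1
image of x^2: 2x + 1
image of x^3: -3x^2 - 3x - 1
image of x^4: 4x^3 + 6x^2 + 4x + 1
image of x^5: -5x^4 - 10x^3 - 10x^2 - 5x - 1
each image's coordinates form column j of the matrix

the matrix is [[0, -1, 1, -1, 1, -1]; [0, 0, 2, -3, 4, -5]; [0, 0, 0, -3, 6, -10]; [0, 0, 0, 0, 4, -10]; [0, 0, 0, 0, 0, -5]] (rows listed top to bottom)


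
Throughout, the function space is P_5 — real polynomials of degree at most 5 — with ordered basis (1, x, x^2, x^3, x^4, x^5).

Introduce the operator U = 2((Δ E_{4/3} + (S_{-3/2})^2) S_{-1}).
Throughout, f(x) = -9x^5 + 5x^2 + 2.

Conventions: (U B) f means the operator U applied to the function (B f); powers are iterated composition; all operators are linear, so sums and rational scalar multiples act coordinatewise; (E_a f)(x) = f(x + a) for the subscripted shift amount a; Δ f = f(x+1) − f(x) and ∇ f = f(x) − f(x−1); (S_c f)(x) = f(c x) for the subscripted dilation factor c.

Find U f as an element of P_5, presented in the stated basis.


S_{-1} f = 9x^5 + 5x^2 + 2
E_{4/3} S_{-1} f = 9x^5 + 60x^4 + 160x^3 + (655/3)x^2 + (1400/9)x + 1318/27
Δ E_{4/3} S_{-1} f = 45x^4 + 330x^3 + 930x^2 + (3605/3)x + 5426/9
S_{-3/2} S_{-1} f = -(2187/32)x^5 + (45/4)x^2 + 2
S_{-3/2} S_{-3/2} S_{-1} f = (531441/1024)x^5 + (405/16)x^2 + 2
(Δ E_{4/3} + (S_{-3/2})^2) S_{-1} f = (531441/1024)x^5 + 45x^4 + 330x^3 + (15285/16)x^2 + (3605/3)x + 5444/9
(2((Δ E_{4/3} + (S_{-3/2})^2) S_{-1})) f = (531441/512)x^5 + 90x^4 + 660x^3 + (15285/8)x^2 + (7210/3)x + 10888/9

g(x) = (531441/512)x^5 + 90x^4 + 660x^3 + (15285/8)x^2 + (7210/3)x + 10888/9


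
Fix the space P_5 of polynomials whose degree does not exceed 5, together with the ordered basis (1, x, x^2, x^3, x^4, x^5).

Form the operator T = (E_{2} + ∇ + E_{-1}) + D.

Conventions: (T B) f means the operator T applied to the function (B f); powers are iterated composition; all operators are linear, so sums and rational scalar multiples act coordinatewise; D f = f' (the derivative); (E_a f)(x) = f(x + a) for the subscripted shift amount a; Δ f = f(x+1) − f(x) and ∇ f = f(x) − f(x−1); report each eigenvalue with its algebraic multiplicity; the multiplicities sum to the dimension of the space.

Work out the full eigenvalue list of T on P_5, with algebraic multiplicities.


λ = 2 (multiplicity 6)

image of 1: 2
image of x: 2x + 3
image of x^2: 2x^2 + 6x + 4
image of x^3: 2x^3 + 9x^2 + 12x + 8
image of x^4: 2x^4 + 12x^3 + 24x^2 + 32x + 16
image of x^5: 2x^5 + 15x^4 + 40x^3 + 80x^2 + 80x + 32
the matrix is upper triangular; its diagonal is (2, 2, 2, 2, 2, 2)
for a triangular matrix the eigenvalues are the diagonal entries, with algebraic multiplicity their repetition count


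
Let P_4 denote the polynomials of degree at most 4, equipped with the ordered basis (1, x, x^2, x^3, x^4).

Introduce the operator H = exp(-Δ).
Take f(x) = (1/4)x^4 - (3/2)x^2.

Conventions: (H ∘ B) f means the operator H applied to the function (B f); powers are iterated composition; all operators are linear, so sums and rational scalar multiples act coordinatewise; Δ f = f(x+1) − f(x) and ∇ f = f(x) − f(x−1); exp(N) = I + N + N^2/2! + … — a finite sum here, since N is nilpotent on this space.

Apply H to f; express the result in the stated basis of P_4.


order-1 term: -x^3 - (3/2)x^2 + 2x + 5/4
order-2 term: (3/2)x^2 + 3x + 1/4
order-3 term: -x - 3/2
order-4 term: 1/4
the series for exp(-Δ) f terminates at order 4
exp(-Δ) f = (1/4)x^4 - x^3 - (3/2)x^2 + 4x + 1/4

g(x) = (1/4)x^4 - x^3 - (3/2)x^2 + 4x + 1/4


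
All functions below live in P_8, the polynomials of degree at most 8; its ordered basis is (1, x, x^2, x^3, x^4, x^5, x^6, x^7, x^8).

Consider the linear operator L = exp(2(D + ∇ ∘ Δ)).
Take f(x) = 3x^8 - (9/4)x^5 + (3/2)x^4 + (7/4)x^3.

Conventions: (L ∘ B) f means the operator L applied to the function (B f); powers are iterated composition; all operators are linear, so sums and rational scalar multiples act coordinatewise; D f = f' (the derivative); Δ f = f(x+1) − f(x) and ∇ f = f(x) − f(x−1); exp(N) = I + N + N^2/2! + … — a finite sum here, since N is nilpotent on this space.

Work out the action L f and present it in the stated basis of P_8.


g(x) = 3x^8 + 48x^7 + 672x^6 + (21495/4)x^5 + 34419x^4 + (585319/4)x^3 + (897189/2)x^2 + 819957x + 723872

order-1 term: 48x^7 + 336x^6 + (1635/2)x^4 - 78x^3 + (765/2)x^2 - 24x + 18
order-2 term: 336x^6 + 4032x^5 + 10080x^4 + 6630x^3 + 19656x^2 + 969x + 3048
order-3 term: 1344x^5 + 20160x^4 + 80640x^3 + 100620x^2 + 79608x + 40742
order-4 term: 3360x^4 + 53760x^3 + 241920x^2 + 349260x + 160584
order-5 term: 5376x^3 + 80640x^2 + 322560x + 335928
order-6 term: 5376x^2 + 64512x + 161280
order-7 term: 3072x + 21504
order-8 term: 768
the series for exp(2(D + ∇ ∘ Δ)) f terminates at order 8
exp(2(D + ∇ ∘ Δ)) f = 3x^8 + 48x^7 + 672x^6 + (21495/4)x^5 + 34419x^4 + (585319/4)x^3 + (897189/2)x^2 + 819957x + 723872


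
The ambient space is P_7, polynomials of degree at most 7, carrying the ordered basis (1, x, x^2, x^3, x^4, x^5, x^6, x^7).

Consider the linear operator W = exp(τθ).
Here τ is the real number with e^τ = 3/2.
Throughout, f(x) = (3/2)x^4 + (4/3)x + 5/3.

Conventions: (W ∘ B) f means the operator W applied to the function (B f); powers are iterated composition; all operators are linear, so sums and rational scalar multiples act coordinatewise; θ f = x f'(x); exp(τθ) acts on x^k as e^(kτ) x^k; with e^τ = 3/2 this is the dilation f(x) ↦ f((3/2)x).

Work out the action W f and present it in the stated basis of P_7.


the image equals g(x) = (243/32)x^4 + 2x + 5/3

exp(τθ) x^k = e^(kτ) x^k; with e^τ = 3/2 this sends x^k to (3/2)^k x^k
x ↦ 3/2 x
x^4 ↦ 81/16 x^4
applying this coordinatewise to f: exp(τθ) f = (243/32)x^4 + 2x + 5/3


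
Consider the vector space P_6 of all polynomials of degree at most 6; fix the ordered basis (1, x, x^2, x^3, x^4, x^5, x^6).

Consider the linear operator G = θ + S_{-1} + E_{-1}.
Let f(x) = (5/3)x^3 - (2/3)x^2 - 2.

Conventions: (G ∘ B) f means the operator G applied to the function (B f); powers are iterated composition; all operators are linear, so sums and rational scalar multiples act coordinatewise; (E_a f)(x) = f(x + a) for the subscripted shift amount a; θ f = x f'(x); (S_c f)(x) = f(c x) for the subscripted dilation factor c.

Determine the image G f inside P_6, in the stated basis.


the result is g(x) = 5x^3 - (23/3)x^2 + (19/3)x - 19/3

θ f = 5x^3 - (4/3)x^2
S_{-1} f = -(5/3)x^3 - (2/3)x^2 - 2
E_{-1} f = (5/3)x^3 - (17/3)x^2 + (19/3)x - 13/3
(θ + S_{-1} + E_{-1}) f = 5x^3 - (23/3)x^2 + (19/3)x - 19/3


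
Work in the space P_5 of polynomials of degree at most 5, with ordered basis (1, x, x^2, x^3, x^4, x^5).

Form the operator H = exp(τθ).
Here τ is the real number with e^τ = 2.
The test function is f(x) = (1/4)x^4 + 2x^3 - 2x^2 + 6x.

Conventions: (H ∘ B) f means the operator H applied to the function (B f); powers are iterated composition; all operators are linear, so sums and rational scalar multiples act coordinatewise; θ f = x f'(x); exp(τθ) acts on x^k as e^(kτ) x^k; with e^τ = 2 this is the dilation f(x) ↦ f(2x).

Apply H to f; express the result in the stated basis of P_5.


the image equals g(x) = 4x^4 + 16x^3 - 8x^2 + 12x

exp(τθ) x^k = e^(kτ) x^k; with e^τ = 2 this sends x^k to 2^k x^k
x ↦ 2 x
x^2 ↦ 4 x^2
x^3 ↦ 8 x^3
x^4 ↦ 16 x^4
applying this coordinatewise to f: exp(τθ) f = 4x^4 + 16x^3 - 8x^2 + 12x


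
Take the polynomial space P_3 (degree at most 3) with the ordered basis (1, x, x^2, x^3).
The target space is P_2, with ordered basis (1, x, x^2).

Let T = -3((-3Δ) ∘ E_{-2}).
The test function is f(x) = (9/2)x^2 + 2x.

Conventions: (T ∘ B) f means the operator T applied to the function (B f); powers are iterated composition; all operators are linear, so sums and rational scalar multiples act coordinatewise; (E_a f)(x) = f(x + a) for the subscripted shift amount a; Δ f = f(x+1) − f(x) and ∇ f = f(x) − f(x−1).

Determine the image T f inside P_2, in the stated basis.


g(x) = 81x - 207/2

E_{-2} f = (9/2)x^2 - 16x + 14
Δ E_{-2} f = 9x - 23/2
(-3Δ) E_{-2} f = -27x + 69/2
(-3((-3Δ) ∘ E_{-2})) f = 81x - 207/2


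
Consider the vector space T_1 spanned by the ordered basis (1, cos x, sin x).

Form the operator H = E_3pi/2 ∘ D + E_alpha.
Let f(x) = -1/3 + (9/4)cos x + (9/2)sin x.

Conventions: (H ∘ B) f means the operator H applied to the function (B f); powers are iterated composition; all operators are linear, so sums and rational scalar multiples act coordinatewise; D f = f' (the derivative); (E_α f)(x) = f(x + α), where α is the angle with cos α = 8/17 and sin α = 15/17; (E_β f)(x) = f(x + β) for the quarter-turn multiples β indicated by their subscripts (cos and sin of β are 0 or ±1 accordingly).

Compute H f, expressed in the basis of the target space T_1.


the image equals g(x) = -1/3 + (495/68)cos x + (315/68)sin x

D f = (9/2)cos x - (9/4)sin x
E_3pi/2 D f = (9/4)cos x + (9/2)sin x
E_alpha f = -1/3 + (171/34)cos x + (9/68)sin x
(E_3pi/2 ∘ D + E_alpha) f = -1/3 + (495/68)cos x + (315/68)sin x


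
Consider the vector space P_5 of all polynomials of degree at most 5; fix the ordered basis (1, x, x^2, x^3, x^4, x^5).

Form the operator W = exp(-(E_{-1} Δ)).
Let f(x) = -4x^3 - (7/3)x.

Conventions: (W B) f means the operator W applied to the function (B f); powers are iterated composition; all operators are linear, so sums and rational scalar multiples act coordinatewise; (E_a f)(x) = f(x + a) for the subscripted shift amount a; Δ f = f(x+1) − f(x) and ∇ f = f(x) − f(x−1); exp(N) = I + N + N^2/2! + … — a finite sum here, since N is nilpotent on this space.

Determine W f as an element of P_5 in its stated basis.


g(x) = -4x^3 + 12x^2 - (79/3)x + 67/3

order-1 term: 12x^2 - 12x + 19/3
order-2 term: -12x + 12
order-3 term: 4
the series for exp(-(E_{-1} Δ)) f terminates at order 3
exp(-(E_{-1} Δ)) f = -4x^3 + 12x^2 - (79/3)x + 67/3


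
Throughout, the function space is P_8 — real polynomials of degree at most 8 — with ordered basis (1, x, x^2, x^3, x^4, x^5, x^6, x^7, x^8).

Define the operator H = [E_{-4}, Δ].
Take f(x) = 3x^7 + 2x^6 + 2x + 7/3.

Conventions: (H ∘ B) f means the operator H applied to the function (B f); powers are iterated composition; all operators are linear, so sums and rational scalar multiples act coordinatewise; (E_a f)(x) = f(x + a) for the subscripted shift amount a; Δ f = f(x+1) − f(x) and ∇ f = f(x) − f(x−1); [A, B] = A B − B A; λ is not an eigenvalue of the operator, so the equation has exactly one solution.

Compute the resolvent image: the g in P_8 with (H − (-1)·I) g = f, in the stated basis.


the image equals g(x) = 3x^7 + 2x^6 + 2x + 7/3

write g with unknown coordinates in the stated basis and equate coefficients in (H − (-1)·I) g = f
solving from the highest basis element down gives g = 3x^7 + 2x^6 + 2x + 7/3
check: H g = 0
so H g − (-1)·g = 3x^7 + 2x^6 + 2x + 7/3 = f ✓


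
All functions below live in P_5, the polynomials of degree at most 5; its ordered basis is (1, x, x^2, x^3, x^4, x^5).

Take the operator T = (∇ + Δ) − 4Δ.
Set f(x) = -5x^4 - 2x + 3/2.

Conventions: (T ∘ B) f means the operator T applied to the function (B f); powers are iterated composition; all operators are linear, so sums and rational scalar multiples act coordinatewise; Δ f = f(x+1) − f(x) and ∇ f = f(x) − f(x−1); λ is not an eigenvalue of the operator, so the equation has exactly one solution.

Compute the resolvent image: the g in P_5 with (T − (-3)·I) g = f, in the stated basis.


write g with unknown coordinates in the stated basis and equate coefficients in (T − (-3)·I) g = f
solving from the highest basis element down gives g = -(5/3)x^4 - (40/9)x^3 - (200/9)x^2 - (1418/27)x - 11231/162
check: T g = (40/3)x^3 + (200/3)x^2 + (1400/9)x + 5656/27
so T g − (-3)·g = -5x^4 - 2x + 3/2 = f ✓

g(x) = -(5/3)x^4 - (40/9)x^3 - (200/9)x^2 - (1418/27)x - 11231/162


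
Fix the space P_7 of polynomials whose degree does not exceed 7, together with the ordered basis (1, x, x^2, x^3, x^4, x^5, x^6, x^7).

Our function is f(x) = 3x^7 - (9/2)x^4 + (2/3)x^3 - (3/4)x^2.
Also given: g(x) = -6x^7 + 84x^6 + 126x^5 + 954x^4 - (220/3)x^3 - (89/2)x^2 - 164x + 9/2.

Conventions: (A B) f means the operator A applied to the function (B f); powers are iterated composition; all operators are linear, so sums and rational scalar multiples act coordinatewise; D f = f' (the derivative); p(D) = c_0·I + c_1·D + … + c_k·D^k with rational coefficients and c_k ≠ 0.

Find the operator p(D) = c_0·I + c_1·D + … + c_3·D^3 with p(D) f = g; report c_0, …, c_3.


D^0 f = 3x^7 - (9/2)x^4 + (2/3)x^3 - (3/4)x^2
D^1 f = 21x^6 - 18x^3 + 2x^2 - (3/2)x
D^2 f = 126x^5 - 54x^2 + 4x - 3/2
D^3 f = 630x^4 - 108x + 4
matching coefficients of g against c_0 f + c_1 Df + … from the top degree down determines the c_i
solution: c_0 = -2, c_1 = 4, c_2 = 1, c_3 = 3/2

p(D) = -2·I + 4·D + D^2 + (3/2)·D^3, i.e. c_0 = -2, c_1 = 4, c_2 = 1, c_3 = 3/2


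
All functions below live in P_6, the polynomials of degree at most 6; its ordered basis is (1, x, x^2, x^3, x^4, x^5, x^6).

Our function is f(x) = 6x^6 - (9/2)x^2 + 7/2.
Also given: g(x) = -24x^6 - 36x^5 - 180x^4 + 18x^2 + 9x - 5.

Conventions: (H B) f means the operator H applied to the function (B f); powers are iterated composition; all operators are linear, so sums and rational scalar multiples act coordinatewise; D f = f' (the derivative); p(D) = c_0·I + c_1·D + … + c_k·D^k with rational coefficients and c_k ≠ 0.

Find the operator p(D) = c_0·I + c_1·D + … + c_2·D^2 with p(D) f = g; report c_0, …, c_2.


p(D) = -4·I − D − D^2, i.e. c_0 = -4, c_1 = -1, c_2 = -1

D^0 f = 6x^6 - (9/2)x^2 + 7/2
D^1 f = 36x^5 - 9x
D^2 f = 180x^4 - 9
matching coefficients of g against c_0 f + c_1 Df + … from the top degree down determines the c_i
solution: c_0 = -4, c_1 = -1, c_2 = -1


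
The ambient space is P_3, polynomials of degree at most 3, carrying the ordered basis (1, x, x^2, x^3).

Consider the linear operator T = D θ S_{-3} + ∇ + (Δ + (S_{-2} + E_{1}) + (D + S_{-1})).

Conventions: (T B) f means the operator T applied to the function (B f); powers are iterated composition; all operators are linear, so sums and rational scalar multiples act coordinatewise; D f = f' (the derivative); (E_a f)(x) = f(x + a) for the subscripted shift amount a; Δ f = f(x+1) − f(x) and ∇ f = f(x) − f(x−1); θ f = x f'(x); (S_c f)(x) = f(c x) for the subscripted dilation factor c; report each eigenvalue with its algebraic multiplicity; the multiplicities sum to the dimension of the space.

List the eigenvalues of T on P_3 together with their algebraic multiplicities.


image of 1: 3
image of x: -2x + 1
image of x^2: 6x^2 + 44x + 1
image of x^3: -8x^3 - 231x^2 + 3x + 3
the matrix is upper triangular; its diagonal is (3, -2, 6, -8)
for a triangular matrix the eigenvalues are the diagonal entries, with algebraic multiplicity their repetition count

λ = -8 (multiplicity 1), λ = -2 (multiplicity 1), λ = 3 (multiplicity 1), λ = 6 (multiplicity 1)


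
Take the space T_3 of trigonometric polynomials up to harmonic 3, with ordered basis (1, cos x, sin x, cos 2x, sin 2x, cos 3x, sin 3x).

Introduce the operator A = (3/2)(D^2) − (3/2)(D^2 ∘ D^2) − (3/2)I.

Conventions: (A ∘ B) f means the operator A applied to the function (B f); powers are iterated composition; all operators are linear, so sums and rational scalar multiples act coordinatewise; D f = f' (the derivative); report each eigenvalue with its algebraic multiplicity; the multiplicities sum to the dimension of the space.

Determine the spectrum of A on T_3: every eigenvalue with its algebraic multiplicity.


λ = -273/2 (multiplicity 2), λ = -63/2 (multiplicity 2), λ = -9/2 (multiplicity 2), λ = -3/2 (multiplicity 1)

image of 1: -3/2
image of cos x: -(9/2)cos x
image of sin x: -(9/2)sin x
image of cos 2x: -(63/2)cos 2x
image of sin 2x: -(63/2)sin 2x
image of cos 3x: -(273/2)cos 3x
image of sin 3x: -(273/2)sin 3x
the matrix is diagonal; its diagonal is (-3/2, -9/2, -9/2, -63/2, -63/2, -273/2, -273/2)
for a triangular matrix the eigenvalues are the diagonal entries, with algebraic multiplicity their repetition count


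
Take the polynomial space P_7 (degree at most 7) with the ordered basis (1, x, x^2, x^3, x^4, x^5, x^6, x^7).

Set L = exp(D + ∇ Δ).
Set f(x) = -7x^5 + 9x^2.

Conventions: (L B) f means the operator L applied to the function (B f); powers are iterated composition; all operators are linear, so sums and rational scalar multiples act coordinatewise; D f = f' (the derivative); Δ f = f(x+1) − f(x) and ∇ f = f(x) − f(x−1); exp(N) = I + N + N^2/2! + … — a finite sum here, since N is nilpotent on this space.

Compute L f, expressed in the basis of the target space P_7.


g(x) = -7x^5 - 35x^4 - 210x^3 - 481x^2 - 927x - 610

order-1 term: -35x^4 - 140x^3 - 52x + 18
order-2 term: -70x^3 - 420x^2 - 420x - 61
order-3 term: -70x^2 - 420x - 420
order-4 term: -35x - 140
order-5 term: -7
the series for exp(D + ∇ Δ) f terminates at order 5
exp(D + ∇ Δ) f = -7x^5 - 35x^4 - 210x^3 - 481x^2 - 927x - 610


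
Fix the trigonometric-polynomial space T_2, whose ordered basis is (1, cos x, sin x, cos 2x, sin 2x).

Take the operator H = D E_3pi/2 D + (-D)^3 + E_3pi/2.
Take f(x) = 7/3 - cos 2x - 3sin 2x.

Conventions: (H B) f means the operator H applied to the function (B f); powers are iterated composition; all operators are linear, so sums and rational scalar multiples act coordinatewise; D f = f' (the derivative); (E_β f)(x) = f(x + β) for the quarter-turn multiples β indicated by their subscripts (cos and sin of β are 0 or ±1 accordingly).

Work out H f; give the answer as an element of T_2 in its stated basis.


the image equals g(x) = 7/3 - 27cos 2x - sin 2x

D f = -6cos 2x + 2sin 2x
E_3pi/2 D f = 6cos 2x - 2sin 2x
D E_3pi/2 D f = -4cos 2x - 12sin 2x
D f = -6cos 2x + 2sin 2x
(-D) f = 6cos 2x - 2sin 2x
D (-D) f = -4cos 2x - 12sin 2x
(-D) (-D) f = 4cos 2x + 12sin 2x
D (-D) (-D) f = 24cos 2x - 8sin 2x
(-D) (-D) (-D) f = -24cos 2x + 8sin 2x
E_3pi/2 f = 7/3 + cos 2x + 3sin 2x
(D E_3pi/2 D + (-D)^3 + E_3pi/2) f = 7/3 - 27cos 2x - sin 2x


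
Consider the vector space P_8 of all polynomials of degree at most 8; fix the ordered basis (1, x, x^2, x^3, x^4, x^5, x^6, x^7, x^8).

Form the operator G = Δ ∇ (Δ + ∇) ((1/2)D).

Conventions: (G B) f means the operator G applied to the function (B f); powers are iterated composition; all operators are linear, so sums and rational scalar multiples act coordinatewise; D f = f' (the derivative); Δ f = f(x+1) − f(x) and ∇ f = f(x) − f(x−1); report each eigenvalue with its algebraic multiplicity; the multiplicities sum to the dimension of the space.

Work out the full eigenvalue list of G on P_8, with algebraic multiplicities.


image of 1: 0
image of x: 0
image of x^2: 0
image of x^3: 0
image of x^4: 24
image of x^5: 120x
image of x^6: 360x^2 + 180
image of x^7: 840x^3 + 1260x
image of x^8: 1680x^4 + 5040x^2 + 1008
the matrix is upper triangular; its diagonal is (0, 0, 0, 0, 0, 0, 0, 0, 0)
for a triangular matrix the eigenvalues are the diagonal entries, with algebraic multiplicity their repetition count

λ = 0 (multiplicity 9)


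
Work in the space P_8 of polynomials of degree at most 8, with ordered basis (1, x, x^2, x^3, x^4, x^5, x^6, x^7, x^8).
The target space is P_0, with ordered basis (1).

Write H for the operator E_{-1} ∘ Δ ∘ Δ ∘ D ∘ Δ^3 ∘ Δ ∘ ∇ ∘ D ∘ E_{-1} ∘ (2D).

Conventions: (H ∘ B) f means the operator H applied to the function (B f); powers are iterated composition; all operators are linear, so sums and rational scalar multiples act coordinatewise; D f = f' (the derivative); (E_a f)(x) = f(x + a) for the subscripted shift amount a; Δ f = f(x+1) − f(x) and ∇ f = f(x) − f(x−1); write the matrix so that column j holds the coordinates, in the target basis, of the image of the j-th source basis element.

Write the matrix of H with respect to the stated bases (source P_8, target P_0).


image of 1: 0
image of x: 0
image of x^2: 0
image of x^3: 0
image of x^4: 0
image of x^5: 0
image of x^6: 0
image of x^7: 0
image of x^8: 0
each image's coordinates form column j of the matrix

the matrix is [[0, 0, 0, 0, 0, 0, 0, 0, 0]] (rows listed top to bottom)


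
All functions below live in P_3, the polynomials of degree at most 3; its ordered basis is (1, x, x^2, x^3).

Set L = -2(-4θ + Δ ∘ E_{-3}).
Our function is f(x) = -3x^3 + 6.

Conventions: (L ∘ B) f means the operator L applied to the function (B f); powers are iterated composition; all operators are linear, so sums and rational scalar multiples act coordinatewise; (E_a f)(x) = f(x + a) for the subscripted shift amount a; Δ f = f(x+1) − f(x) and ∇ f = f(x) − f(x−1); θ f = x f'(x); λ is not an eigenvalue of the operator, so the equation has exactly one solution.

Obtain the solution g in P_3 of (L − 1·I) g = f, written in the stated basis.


g(x) = -(3/23)x^3 - (6/115)x^2 + (426/805)x - 2112/805

write g with unknown coordinates in the stated basis and equate coefficients in (L − 1·I) g = f
solving from the highest basis element down gives g = -(3/23)x^3 - (6/115)x^2 + (426/805)x - 2112/805
check: L g = -(72/23)x^3 - (6/115)x^2 + (426/805)x + 2718/805
so L g − 1·g = -3x^3 + 6 = f ✓


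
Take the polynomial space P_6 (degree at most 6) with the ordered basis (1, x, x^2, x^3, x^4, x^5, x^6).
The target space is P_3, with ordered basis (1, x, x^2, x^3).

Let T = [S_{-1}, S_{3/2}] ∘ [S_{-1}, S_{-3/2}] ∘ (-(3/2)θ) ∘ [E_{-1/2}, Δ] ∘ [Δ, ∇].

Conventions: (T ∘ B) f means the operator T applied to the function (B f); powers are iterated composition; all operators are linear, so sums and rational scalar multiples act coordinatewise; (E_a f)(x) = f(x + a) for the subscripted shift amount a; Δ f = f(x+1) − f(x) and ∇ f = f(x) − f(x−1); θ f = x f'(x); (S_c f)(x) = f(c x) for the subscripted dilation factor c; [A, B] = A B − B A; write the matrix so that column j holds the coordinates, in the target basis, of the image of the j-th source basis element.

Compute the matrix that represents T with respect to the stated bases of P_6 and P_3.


the matrix is [[0, 0, 0, 0, 0, 0, 0]; [0, 0, 0, 0, 0, 0, 0]; [0, 0, 0, 0, 0, 0, 0]; [0, 0, 0, 0, 0, 0, 0]] (rows listed top to bottom)

image of 1: 0
image of x: 0
image of x^2: 0
image of x^3: 0
image of x^4: 0
image of x^5: 0
image of x^6: 0
each image's coordinates form column j of the matrix


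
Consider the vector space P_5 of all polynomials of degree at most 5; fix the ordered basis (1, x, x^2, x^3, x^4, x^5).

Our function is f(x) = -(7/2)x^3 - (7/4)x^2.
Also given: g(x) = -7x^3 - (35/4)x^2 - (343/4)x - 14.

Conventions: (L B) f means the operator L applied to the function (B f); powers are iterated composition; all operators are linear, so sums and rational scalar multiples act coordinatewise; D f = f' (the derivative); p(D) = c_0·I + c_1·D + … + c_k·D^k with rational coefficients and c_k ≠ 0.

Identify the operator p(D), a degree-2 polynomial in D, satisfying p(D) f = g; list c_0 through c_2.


c_0 = 2, c_1 = 1/2, c_2 = 4

D^0 f = -(7/2)x^3 - (7/4)x^2
D^1 f = -(21/2)x^2 - (7/2)x
D^2 f = -21x - 7/2
matching coefficients of g against c_0 f + c_1 Df + … from the top degree down determines the c_i
solution: c_0 = 2, c_1 = 1/2, c_2 = 4


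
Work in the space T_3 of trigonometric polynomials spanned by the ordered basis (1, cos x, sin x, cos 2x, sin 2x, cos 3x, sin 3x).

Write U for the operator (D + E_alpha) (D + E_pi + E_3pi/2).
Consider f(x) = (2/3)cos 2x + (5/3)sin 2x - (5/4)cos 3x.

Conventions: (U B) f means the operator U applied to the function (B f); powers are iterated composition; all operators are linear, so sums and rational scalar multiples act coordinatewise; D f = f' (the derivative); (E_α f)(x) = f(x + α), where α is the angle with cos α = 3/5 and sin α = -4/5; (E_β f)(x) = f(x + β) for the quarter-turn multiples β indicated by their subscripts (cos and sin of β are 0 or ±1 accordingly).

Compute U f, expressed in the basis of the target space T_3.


D f = (10/3)cos 2x - (4/3)sin 2x + (15/4)sin 3x
E_pi f = (2/3)cos 2x + (5/3)sin 2x + (5/4)cos 3x
E_3pi/2 f = -(2/3)cos 2x - (5/3)sin 2x + (5/4)sin 3x
(D + E_pi + E_3pi/2) f = (10/3)cos 2x - (4/3)sin 2x + (5/4)cos 3x + 5sin 3x
D (D + E_pi + E_3pi/2) f = -(8/3)cos 2x - (20/3)sin 2x + 15cos 3x - (15/4)sin 3x
E_alpha (D + E_pi + E_3pi/2) f = (26/75)cos 2x + (268/75)sin 2x - (293/100)cos 3x - (106/25)sin 3x
(D + E_alpha) (D + E_pi + E_3pi/2) f = -(58/25)cos 2x - (232/75)sin 2x + (1207/100)cos 3x - (799/100)sin 3x

the result is g(x) = -(58/25)cos 2x - (232/75)sin 2x + (1207/100)cos 3x - (799/100)sin 3x


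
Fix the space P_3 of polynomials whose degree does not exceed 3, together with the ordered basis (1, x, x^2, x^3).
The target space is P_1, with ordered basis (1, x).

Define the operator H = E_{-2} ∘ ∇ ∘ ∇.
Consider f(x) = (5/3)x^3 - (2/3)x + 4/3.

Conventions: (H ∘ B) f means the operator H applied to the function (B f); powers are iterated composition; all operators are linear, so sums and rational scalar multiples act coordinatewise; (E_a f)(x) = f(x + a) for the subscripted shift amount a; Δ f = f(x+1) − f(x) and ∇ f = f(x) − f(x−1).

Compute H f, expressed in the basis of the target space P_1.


g(x) = 10x - 30

∇ f = 5x^2 - 5x + 1
∇ ∇ f = 10x - 10
E_{-2} ∇ ∇ f = 10x - 30


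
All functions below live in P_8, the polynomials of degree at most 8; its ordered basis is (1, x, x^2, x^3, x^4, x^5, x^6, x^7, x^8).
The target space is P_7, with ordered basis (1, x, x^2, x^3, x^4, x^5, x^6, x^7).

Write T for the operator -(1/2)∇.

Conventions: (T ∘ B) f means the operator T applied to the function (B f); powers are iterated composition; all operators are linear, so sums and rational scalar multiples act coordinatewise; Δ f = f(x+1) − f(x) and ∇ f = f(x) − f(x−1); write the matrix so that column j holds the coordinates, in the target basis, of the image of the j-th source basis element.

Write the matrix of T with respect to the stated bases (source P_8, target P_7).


the matrix is [[0, -1/2, 1/2, -1/2, 1/2, -1/2, 1/2, -1/2, 1/2]; [0, 0, -1, 3/2, -2, 5/2, -3, 7/2, -4]; [0, 0, 0, -3/2, 3, -5, 15/2, -21/2, 14]; [0, 0, 0, 0, -2, 5, -10, 35/2, -28]; [0, 0, 0, 0, 0, -5/2, 15/2, -35/2, 35]; [0, 0, 0, 0, 0, 0, -3, 21/2, -28]; [0, 0, 0, 0, 0, 0, 0, -7/2, 14]; [0, 0, 0, 0, 0, 0, 0, 0, -4]] (rows listed top to bottom)

image of 1: 0
image of x: -1/2
image of x^2: -x + 1/2
image of x^3: -(3/2)x^2 + (3/2)x - 1/2
image of x^4: -2x^3 + 3x^2 - 2x + 1/2
image of x^5: -(5/2)x^4 + 5x^3 - 5x^2 + (5/2)x - 1/2
image of x^6: -3x^5 + (15/2)x^4 - 10x^3 + (15/2)x^2 - 3x + 1/2
image of x^7: -(7/2)x^6 + (21/2)x^5 - (35/2)x^4 + (35/2)x^3 - (21/2)x^2 + (7/2)x - 1/2
image of x^8: -4x^7 + 14x^6 - 28x^5 + 35x^4 - 28x^3 + 14x^2 - 4x + 1/2
each image's coordinates form column j of the matrix


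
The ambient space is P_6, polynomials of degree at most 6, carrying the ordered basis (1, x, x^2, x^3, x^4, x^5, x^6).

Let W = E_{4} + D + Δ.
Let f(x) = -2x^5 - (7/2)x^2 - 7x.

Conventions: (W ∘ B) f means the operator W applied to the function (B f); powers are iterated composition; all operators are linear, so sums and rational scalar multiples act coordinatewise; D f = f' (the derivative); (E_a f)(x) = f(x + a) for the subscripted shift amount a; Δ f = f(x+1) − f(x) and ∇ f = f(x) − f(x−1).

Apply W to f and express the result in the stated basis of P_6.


E_{4} f = -2x^5 - 40x^4 - 320x^3 - (2567/2)x^2 - 2595x - 2132
D f = -10x^4 - 7x - 7
Δ f = -10x^4 - 20x^3 - 20x^2 - 17x - 25/2
(E_{4} + D + Δ) f = -2x^5 - 60x^4 - 340x^3 - (2607/2)x^2 - 2619x - 4303/2

the image equals g(x) = -2x^5 - 60x^4 - 340x^3 - (2607/2)x^2 - 2619x - 4303/2


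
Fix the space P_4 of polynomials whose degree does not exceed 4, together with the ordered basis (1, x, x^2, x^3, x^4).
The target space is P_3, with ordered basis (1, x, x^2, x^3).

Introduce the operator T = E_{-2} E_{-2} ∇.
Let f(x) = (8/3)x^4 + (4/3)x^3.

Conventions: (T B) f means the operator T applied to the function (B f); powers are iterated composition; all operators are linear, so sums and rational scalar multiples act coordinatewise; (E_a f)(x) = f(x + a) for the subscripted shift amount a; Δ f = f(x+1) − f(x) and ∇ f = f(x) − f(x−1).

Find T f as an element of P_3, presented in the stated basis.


the result is g(x) = (32/3)x^3 - 140x^2 + (1844/3)x - 2708/3

∇ f = (32/3)x^3 - 12x^2 + (20/3)x - 4/3
E_{-2} ∇ f = (32/3)x^3 - 76x^2 + (548/3)x - 148
E_{-2} E_{-2} ∇ f = (32/3)x^3 - 140x^2 + (1844/3)x - 2708/3


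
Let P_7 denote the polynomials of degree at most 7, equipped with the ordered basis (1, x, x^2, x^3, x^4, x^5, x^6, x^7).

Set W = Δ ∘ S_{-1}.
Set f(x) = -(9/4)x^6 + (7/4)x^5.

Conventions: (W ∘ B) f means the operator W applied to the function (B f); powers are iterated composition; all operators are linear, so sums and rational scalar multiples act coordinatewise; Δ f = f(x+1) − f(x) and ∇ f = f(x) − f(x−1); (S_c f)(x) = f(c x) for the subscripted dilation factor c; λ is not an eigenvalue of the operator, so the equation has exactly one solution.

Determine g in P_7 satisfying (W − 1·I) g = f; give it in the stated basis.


write g with unknown coordinates in the stated basis and equate coefficients in (W − 1·I) g = f
solving from the highest basis element down gives g = (9/4)x^6 + (47/4)x^5 - 25x^4 - (345/2)x^3 + (1135/4)x^2 + (3759/4)x - 518
check: W g = (27/2)x^5 - 25x^4 - (345/2)x^3 + (1135/4)x^2 + (3759/4)x - 518
so W g − 1·g = -(9/4)x^6 + (7/4)x^5 = f ✓

the result is g(x) = (9/4)x^6 + (47/4)x^5 - 25x^4 - (345/2)x^3 + (1135/4)x^2 + (3759/4)x - 518


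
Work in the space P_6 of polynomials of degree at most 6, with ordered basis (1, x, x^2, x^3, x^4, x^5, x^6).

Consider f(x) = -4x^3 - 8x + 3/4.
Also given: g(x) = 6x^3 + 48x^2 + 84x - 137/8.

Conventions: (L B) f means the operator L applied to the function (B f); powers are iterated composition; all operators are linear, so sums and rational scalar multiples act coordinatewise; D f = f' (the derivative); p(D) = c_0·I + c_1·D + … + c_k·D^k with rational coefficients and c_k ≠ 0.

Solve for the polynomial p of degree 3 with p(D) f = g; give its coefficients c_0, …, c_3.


p(D) = -(3/2)·I − 4·D − 3·D^2 + 2·D^3, i.e. c_0 = -3/2, c_1 = -4, c_2 = -3, c_3 = 2

D^0 f = -4x^3 - 8x + 3/4
D^1 f = -12x^2 - 8
D^2 f = -24x
D^3 f = -24
matching coefficients of g against c_0 f + c_1 Df + … from the top degree down determines the c_i
solution: c_0 = -3/2, c_1 = -4, c_2 = -3, c_3 = 2


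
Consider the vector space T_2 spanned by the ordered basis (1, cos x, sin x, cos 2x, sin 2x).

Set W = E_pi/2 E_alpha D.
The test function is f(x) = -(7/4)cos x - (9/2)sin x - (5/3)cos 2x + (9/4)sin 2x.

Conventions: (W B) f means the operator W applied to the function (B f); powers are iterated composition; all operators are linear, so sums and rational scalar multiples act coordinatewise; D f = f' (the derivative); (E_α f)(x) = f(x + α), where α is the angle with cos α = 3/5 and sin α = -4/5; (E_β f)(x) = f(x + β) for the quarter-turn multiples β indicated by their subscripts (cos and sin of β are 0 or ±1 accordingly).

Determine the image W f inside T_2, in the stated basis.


the result is g(x) = -(51/20)cos x + (41/10)sin x + (223/50)cos 2x - (254/75)sin 2x

D f = -(9/2)cos x + (7/4)sin x + (9/2)cos 2x + (10/3)sin 2x
E_alpha D f = -(41/10)cos x - (51/20)sin x - (223/50)cos 2x + (254/75)sin 2x
E_pi/2 E_alpha D f = -(51/20)cos x + (41/10)sin x + (223/50)cos 2x - (254/75)sin 2x


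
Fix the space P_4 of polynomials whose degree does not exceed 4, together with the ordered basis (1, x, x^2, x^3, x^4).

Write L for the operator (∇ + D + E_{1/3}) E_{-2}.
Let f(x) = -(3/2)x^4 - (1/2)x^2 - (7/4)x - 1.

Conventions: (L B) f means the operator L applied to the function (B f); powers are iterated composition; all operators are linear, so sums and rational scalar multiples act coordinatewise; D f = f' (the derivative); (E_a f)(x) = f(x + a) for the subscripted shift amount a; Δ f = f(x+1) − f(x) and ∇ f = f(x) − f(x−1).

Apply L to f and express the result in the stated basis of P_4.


g(x) = -(3/2)x^4 - 2x^3 + (111/2)x^2 - (5771/36)x + 14629/108

E_{-2} f = -(3/2)x^4 + 12x^3 - (73/2)x^2 + (193/4)x - 47/2
∇ E_{-2} f = -6x^3 + 45x^2 - 115x + 393/4
D E_{-2} f = -6x^3 + 36x^2 - 73x + 193/4
E_{1/3} E_{-2} f = -(3/2)x^4 + 10x^3 - (51/2)x^2 + (997/36)x - 1193/108
(∇ + D + E_{1/3}) E_{-2} f = -(3/2)x^4 - 2x^3 + (111/2)x^2 - (5771/36)x + 14629/108
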